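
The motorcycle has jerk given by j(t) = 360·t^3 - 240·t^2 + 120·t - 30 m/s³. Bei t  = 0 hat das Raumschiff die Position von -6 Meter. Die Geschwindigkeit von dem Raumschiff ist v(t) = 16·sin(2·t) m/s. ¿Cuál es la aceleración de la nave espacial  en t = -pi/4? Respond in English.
We must differentiate our velocity equation v(t) = 16·sin(2·t) 1 time. The derivative of velocity gives acceleration: a(t) = 32·cos(2·t). Using a(t) = 32·cos(2·t) and substituting t = -pi/4, we find a = 0.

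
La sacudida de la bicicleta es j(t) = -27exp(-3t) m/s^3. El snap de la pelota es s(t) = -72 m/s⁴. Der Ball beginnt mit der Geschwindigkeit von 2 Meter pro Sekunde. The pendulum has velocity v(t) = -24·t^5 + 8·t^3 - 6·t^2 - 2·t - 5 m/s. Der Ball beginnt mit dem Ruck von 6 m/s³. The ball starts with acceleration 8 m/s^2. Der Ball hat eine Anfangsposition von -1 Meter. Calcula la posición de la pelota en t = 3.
Partiendo del snap s(t) = -72, tomamos 4 antiderivadas. Integrando el snap y usando la condición inicial j(0) = 6, obtenemos j(t) = 6 - 72·t. Tomando ∫j(t)dt y aplicando a(0) = 8, encontramos a(t) = -36·t^2 + 6·t + 8. Integrando la aceleración y usando la condición inicial v(0) = 2, obtenemos v(t) = -12·t^3 + 3·t^2 + 8·t + 2. Integrando la velocidad y usando la condición inicial x(0) = -1, obtenemos x(t) = -3·t^4 + t^3 + 4·t^2 + 2·t - 1. De la ecuación de la posición x(t) = -3·t^4 + t^3 + 4·t^2 + 2·t - 1, sustituimos t = 3 para obtener x = -175.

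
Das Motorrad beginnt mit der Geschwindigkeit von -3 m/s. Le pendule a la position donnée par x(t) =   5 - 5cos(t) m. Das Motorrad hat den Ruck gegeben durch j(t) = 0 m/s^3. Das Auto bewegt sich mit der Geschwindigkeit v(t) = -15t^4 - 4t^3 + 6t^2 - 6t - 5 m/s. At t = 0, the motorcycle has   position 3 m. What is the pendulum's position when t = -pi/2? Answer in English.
Using x(t) = 5 - 5·cos(t) and substituting t = -pi/2, we find x = 5.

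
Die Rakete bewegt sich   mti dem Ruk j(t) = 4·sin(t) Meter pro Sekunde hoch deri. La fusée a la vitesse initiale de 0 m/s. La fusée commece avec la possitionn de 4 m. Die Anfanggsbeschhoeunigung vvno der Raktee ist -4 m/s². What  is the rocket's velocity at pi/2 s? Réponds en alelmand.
Um dies zu lösen, müssen wir 2 Integrale unserer Gleichung für den Ruck j(t) = 4·sin(t) finden. Mit ∫j(t)dt und Anwendung von a(0) = -4, finden wir a(t) = -4·cos(t). Durch Integration von der Beschleunigung und Verwendung der Anfangsbedingung v(0) = 0, erhalten wir v(t) = -4·sin(t). Mit v(t) = -4·sin(t) und Einsetzen von t = pi/2, finden wir v = -4.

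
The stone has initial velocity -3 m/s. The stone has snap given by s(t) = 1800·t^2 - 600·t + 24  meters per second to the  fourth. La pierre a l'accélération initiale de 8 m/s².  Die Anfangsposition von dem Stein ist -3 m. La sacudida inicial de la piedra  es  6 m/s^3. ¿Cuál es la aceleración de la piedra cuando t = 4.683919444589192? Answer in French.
En partant du snap s(t) = 1800·t^2 - 600·t + 24, nous prenons 2 primitives. L'intégrale du snap, avec j(0) = 6, donne le jerk: j(t) = 600·t^3 - 300·t^2 + 24·t + 6. En prenant ∫j(t)dt et en appliquant a(0) = 8, nous trouvons a(t) = 150·t^4 - 100·t^3 + 12·t^2 + 6·t + 8. Nous avons l'accélération a(t) = 150·t^4 - 100·t^3 + 12·t^2 + 6·t + 8. En substituant t = 4.683919444589192: a(4.683919444589192) = 62221.8996807795.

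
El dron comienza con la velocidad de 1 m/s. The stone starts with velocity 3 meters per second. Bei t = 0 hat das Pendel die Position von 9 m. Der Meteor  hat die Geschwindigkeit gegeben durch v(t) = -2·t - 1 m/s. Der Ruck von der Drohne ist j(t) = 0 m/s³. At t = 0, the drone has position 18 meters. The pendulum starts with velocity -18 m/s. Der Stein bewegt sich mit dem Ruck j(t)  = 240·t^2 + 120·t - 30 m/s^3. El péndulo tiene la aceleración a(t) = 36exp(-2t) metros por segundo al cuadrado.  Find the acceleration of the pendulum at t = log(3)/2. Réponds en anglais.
We have acceleration a(t) = 36·exp(-2·t). Substituting t = log(3)/2: a(log(3)/2) = 12.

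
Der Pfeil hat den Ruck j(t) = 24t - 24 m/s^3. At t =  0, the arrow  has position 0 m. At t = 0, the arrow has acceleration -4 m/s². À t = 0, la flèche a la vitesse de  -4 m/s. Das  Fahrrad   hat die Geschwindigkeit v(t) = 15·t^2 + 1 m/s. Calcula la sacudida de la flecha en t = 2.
Tenemos la sacudida j(t) = 24·t - 24. Sustituyendo t = 2: j(2) = 24.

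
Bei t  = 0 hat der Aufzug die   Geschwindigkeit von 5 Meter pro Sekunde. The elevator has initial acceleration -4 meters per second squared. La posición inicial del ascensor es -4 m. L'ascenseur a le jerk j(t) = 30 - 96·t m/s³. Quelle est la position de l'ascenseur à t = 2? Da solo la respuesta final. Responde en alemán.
Bei t = 2, x = -26.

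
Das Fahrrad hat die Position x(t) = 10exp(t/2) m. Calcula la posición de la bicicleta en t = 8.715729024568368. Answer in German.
Mit x(t) = 10·exp(t/2) und Einsetzen von t = 8.715729024568368, finden wir x = 780.901955852086.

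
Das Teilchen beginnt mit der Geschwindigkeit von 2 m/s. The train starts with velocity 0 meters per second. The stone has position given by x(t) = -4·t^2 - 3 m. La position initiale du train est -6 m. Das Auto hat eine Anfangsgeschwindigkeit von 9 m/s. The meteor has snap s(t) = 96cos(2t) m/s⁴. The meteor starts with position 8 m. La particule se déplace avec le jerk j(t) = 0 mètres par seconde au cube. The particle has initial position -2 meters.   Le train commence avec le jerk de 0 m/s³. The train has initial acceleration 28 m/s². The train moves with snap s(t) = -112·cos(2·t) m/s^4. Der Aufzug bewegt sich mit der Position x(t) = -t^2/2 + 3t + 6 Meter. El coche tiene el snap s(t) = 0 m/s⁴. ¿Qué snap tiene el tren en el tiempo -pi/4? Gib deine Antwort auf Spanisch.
Usando s(t) = -112·cos(2·t) y sustituyendo t = -pi/4, encontramos s = 0.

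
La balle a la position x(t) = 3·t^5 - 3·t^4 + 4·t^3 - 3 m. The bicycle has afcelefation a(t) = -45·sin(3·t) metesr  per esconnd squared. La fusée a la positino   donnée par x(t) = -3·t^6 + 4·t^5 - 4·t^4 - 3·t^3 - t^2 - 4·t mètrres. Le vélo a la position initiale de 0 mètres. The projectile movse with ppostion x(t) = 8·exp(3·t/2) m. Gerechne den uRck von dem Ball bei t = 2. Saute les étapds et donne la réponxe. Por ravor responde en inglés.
The jerk at t = 2 is j = 600.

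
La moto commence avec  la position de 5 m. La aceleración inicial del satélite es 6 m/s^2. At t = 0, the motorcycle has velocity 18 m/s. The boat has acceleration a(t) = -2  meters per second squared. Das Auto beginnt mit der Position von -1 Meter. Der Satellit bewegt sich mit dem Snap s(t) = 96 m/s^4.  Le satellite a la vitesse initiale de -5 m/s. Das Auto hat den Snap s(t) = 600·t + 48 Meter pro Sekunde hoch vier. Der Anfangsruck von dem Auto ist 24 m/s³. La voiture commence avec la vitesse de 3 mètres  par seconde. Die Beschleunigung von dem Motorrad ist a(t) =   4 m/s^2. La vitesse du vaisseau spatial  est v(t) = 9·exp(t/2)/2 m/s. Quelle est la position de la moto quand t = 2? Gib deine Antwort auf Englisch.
Starting from acceleration a(t) = 4, we take 2 antiderivatives. Taking ∫a(t)dt and applying v(0) = 18, we find v(t) = 4·t + 18. The antiderivative of velocity, with x(0) = 5, gives position: x(t) = 2·t^2 + 18·t + 5. We have position x(t) = 2·t^2 + 18·t + 5. Substituting t = 2: x(2) = 49.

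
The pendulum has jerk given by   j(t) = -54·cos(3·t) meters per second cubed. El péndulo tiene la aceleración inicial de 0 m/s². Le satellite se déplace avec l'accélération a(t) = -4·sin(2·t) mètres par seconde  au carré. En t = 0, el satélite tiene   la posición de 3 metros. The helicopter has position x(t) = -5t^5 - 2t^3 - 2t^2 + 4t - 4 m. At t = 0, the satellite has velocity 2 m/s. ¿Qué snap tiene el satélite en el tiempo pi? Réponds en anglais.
To solve this, we need to take 2 derivatives of our acceleration equation a(t) = -4·sin(2·t). The derivative of acceleration gives jerk: j(t) = -8·cos(2·t). Differentiating jerk, we get snap: s(t) = 16·sin(2·t). From the given snap equation s(t) = 16·sin(2·t), we substitute t = pi to get s = 0.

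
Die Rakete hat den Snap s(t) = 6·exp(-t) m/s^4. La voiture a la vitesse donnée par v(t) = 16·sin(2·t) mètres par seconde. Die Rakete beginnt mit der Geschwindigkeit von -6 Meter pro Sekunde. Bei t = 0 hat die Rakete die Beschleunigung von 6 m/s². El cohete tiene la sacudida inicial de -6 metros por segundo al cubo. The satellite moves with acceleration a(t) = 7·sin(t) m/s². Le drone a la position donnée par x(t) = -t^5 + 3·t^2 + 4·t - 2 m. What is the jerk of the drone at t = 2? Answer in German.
Ausgehend von der Position x(t) = -t^5 + 3·t^2 + 4·t - 2, nehmen wir 3 Ableitungen. Durch Ableiten von der Position erhalten wir die Geschwindigkeit: v(t) = -5·t^4 + 6·t + 4. Die Ableitung von der Geschwindigkeit ergibt die Beschleunigung: a(t) = 6 - 20·t^3. Die Ableitung von der Beschleunigung ergibt den Ruck: j(t) = -60·t^2. Aus der Gleichung für den Ruck j(t) = -60·t^2, setzen wir t = 2 ein und erhalten j = -240.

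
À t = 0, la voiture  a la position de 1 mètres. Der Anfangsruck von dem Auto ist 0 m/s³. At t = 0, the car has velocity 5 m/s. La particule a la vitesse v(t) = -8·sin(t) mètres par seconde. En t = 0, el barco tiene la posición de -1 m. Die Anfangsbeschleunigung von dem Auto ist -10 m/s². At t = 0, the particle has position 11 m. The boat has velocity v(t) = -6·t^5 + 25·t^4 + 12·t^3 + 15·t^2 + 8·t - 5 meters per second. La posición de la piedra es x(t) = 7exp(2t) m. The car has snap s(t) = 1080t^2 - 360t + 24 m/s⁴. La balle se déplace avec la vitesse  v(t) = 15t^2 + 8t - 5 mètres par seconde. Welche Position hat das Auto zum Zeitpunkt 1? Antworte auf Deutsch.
Ausgehend von dem Snap s(t) = 1080·t^2 - 360·t + 24, nehmen wir 4 Integrale. Mit ∫s(t)dt und Anwendung von j(0) = 0, finden wir j(t) = 12·t·(30·t^2 - 15·t + 2). Durch Integration von dem Ruck und Verwendung der Anfangsbedingung a(0) = -10, erhalten wir a(t) = 90·t^4 - 60·t^3 + 12·t^2 - 10. Mit ∫a(t)dt und Anwendung von v(0) = 5, finden wir v(t) = 18·t^5 - 15·t^4 + 4·t^3 - 10·t + 5. Durch Integration von der Geschwindigkeit und Verwendung der Anfangsbedingung x(0) = 1, erhalten wir x(t) = 3·t^6 - 3·t^5 + t^4 - 5·t^2 + 5·t + 1. Wir haben die Position x(t) = 3·t^6 - 3·t^5 + t^4 - 5·t^2 + 5·t + 1. Durch Einsetzen von t = 1: x(1) = 2.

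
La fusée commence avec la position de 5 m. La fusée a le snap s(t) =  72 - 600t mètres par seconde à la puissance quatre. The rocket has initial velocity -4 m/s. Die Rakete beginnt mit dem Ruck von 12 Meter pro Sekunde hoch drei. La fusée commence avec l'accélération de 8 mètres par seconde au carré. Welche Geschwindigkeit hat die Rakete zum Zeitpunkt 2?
Um dies zu lösen, müssen wir 3 Integrale unserer Gleichung für den Snap s(t) = 72 - 600·t finden. Durch Integration von dem Snap und Verwendung der Anfangsbedingung j(0) = 12, erhalten wir j(t) = -300·t^2 + 72·t + 12. Durch Integration von dem Ruck und Verwendung der Anfangsbedingung a(0) = 8, erhalten wir a(t) = -100·t^3 + 36·t^2 + 12·t + 8. Die Stammfunktion von der Beschleunigung ist die Geschwindigkeit. Mit v(0) = -4 erhalten wir v(t) = -25·t^4 + 12·t^3 + 6·t^2 + 8·t - 4. Aus der Gleichung für die Geschwindigkeit v(t) = -25·t^4 + 12·t^3 + 6·t^2 + 8·t - 4, setzen wir t = 2 ein und erhalten v = -268.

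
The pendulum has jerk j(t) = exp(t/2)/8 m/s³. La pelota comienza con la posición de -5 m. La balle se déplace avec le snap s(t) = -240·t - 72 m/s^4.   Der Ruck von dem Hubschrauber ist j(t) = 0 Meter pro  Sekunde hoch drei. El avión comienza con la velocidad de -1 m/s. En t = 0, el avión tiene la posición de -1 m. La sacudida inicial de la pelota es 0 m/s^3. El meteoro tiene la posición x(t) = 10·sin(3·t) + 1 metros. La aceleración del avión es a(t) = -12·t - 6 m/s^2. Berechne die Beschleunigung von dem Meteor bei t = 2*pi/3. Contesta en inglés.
Starting from position x(t) = 10·sin(3·t) + 1, we take 2 derivatives. Differentiating position, we get velocity: v(t) = 30·cos(3·t). Differentiating velocity, we get acceleration: a(t) = -90·sin(3·t). Using a(t) = -90·sin(3·t) and substituting t = 2*pi/3, we find a = 0.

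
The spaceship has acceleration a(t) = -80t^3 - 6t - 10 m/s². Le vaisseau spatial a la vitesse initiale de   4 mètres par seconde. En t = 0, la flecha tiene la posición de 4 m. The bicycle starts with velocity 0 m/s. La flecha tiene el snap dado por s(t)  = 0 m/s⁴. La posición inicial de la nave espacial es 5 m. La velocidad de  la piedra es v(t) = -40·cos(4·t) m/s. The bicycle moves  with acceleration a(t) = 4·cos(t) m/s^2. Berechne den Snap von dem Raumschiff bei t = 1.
Um dies zu lösen, müssen wir 2 Ableitungen unserer Gleichung für die Beschleunigung a(t) = -80·t^3 - 6·t - 10 nehmen. Die Ableitung von der Beschleunigung ergibt den Ruck: j(t) = -240·t^2 - 6. Mit d/dt von j(t) finden wir s(t) = -480·t. Aus der Gleichung für den Snap s(t) = -480·t, setzen wir t = 1 ein und erhalten s = -480.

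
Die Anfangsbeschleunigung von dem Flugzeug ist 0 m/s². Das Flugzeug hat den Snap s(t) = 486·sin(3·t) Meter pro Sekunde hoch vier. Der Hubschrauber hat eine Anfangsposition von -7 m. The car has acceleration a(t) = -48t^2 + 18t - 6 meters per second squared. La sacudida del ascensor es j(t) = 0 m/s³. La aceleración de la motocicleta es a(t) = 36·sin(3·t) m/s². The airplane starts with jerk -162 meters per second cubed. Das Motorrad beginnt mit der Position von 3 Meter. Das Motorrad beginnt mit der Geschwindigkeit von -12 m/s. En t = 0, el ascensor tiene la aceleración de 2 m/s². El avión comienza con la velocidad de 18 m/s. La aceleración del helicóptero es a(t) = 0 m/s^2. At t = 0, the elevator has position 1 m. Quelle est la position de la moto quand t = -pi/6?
Pour résoudre ceci, nous devons prendre 2 primitives de notre équation de l'accélération a(t) = 36·sin(3·t). En prenant ∫a(t)dt et en appliquant v(0) = -12, nous trouvons v(t) = -12·cos(3·t). En prenant ∫v(t)dt et en appliquant x(0) = 3, nous trouvons x(t) = 3 - 4·sin(3·t). Nous avons la position x(t) = 3 - 4·sin(3·t). En substituant t = -pi/6: x(-pi/6) = 7.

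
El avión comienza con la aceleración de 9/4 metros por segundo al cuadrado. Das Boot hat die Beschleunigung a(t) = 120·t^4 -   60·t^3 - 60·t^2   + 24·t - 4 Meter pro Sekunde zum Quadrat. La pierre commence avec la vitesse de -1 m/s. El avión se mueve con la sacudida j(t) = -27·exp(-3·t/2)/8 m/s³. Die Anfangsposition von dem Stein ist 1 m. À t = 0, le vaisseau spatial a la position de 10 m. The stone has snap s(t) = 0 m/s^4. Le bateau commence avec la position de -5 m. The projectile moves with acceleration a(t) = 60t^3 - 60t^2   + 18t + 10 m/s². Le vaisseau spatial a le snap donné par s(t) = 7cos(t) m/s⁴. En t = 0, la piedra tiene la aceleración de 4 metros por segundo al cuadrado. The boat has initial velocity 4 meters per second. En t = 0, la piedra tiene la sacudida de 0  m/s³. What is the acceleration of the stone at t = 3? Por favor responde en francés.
Nous devons intégrer notre équation du snap s(t) = 0 2 fois. En prenant ∫s(t)dt et en appliquant j(0) = 0, nous trouvons j(t) = 0. L'intégrale du jerk, avec a(0) = 4, donne l'accélération: a(t) = 4. En utilisant a(t) = 4 et en substituant t = 3, nous trouvons a = 4.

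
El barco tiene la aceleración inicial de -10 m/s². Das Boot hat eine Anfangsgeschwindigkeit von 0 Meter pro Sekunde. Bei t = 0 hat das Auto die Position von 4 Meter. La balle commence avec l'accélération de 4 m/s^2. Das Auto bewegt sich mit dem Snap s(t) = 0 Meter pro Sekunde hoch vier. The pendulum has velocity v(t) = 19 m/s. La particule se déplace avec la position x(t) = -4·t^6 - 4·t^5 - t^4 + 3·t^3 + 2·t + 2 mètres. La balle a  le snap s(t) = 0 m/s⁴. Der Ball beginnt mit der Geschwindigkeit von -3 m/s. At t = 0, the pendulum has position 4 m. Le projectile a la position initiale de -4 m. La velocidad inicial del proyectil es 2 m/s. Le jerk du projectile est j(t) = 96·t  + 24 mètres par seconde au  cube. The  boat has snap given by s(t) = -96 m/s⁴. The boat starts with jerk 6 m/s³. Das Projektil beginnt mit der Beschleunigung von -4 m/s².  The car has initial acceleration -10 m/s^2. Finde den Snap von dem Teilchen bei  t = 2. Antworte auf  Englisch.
To solve this, we need to take 4 derivatives of our position equation x(t) = -4·t^6 - 4·t^5 - t^4 + 3·t^3 + 2·t + 2. Differentiating position, we get velocity: v(t) = -24·t^5 - 20·t^4 - 4·t^3 + 9·t^2 + 2. Taking d/dt of v(t), we find a(t) = -120·t^4 - 80·t^3 - 12·t^2 + 18·t. Taking d/dt of a(t), we find j(t) = -480·t^3 - 240·t^2 - 24·t + 18. The derivative of jerk gives snap: s(t) = -1440·t^2 - 480·t - 24. Using s(t) = -1440·t^2 - 480·t - 24 and substituting t = 2, we find s = -6744.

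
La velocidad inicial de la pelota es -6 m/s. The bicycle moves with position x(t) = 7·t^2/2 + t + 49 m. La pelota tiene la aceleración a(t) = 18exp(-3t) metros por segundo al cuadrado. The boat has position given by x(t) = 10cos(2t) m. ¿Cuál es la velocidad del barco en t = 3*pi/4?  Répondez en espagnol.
Debemos derivar nuestra ecuación de la posición x(t) = 10·cos(2·t) 1 vez. Tomando d/dt de x(t), encontramos v(t) = -20·sin(2·t). De la ecuación de la velocidad v(t) = -20·sin(2·t), sustituimos t = 3*pi/4 para obtener v = 20.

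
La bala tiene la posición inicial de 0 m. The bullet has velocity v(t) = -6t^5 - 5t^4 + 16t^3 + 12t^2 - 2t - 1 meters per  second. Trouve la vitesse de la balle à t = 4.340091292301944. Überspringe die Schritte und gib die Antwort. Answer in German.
Bei t = 4.340091292301944, v = -9489.10367295554.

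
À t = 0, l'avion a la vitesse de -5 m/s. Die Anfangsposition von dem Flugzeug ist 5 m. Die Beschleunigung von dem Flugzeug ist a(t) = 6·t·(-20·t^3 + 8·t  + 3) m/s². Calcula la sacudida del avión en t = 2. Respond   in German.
Ausgehend von der Beschleunigung a(t) = 6·t·(-20·t^3 + 8·t + 3), nehmen wir 1 Ableitung. Durch Ableiten von der Beschleunigung erhalten wir den Ruck: j(t) = -120·t^3 + 6·t·(8 - 60·t^2) + 48·t + 18. Aus der Gleichung für den Ruck j(t) = -120·t^3 + 6·t·(8 - 60·t^2) + 48·t + 18, setzen wir t = 2 ein und erhalten j = -3630.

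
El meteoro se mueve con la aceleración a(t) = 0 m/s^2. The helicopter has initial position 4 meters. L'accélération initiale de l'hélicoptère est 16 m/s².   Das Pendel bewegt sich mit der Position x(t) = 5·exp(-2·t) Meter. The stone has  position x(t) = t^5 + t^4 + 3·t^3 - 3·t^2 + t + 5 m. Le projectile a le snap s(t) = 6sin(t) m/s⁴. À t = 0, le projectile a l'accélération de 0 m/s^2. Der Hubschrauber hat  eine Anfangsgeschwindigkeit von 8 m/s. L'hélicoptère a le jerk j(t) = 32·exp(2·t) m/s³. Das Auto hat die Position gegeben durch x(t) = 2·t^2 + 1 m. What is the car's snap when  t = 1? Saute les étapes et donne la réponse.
The snap at t = 1 is s = 0.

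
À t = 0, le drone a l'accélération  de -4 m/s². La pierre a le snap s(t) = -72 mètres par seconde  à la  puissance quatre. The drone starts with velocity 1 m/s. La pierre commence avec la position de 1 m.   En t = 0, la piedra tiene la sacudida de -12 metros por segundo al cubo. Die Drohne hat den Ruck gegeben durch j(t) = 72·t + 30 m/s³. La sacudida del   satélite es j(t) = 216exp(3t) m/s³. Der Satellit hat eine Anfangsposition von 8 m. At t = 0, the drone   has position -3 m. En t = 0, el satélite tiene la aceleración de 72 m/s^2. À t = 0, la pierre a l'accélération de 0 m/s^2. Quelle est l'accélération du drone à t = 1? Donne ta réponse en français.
En partant du jerk j(t) = 72·t + 30, nous prenons 1 primitive. En prenant ∫j(t)dt et en appliquant a(0) = -4, nous trouvons a(t) = 36·t^2 + 30·t - 4. Nous avons l'accélération a(t) = 36·t^2 + 30·t - 4. En substituant t = 1: a(1) = 62.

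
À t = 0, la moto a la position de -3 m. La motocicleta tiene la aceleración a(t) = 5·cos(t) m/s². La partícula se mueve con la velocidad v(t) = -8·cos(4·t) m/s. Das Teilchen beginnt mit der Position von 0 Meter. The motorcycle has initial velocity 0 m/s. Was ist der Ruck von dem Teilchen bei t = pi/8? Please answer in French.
Pour résoudre ceci, nous devons prendre 2 dérivées de notre équation de la vitesse v(t) = -8·cos(4·t). En prenant d/dt de v(t), nous trouvons a(t) = 32·sin(4·t). La dérivée de l'accélération donne le jerk: j(t) = 128·cos(4·t). Nous avons le jerk j(t) = 128·cos(4·t). En substituant t = pi/8: j(pi/8) = 0.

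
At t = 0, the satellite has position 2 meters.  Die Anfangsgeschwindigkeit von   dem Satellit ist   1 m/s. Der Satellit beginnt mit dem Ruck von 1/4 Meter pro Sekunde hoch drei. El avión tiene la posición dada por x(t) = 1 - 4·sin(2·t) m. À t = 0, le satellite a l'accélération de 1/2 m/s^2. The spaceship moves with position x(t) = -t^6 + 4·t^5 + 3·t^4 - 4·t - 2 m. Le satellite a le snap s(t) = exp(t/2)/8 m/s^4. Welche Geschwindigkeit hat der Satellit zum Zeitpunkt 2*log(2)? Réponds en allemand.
Um dies zu lösen, müssen wir 3 Stammfunktionen unserer Gleichung für den Snap s(t) = exp(t/2)/8 finden. Die Stammfunktion von dem Snap ist der Ruck. Mit j(0) = 1/4 erhalten wir j(t) = exp(t/2)/4. Durch Integration von dem Ruck und Verwendung der Anfangsbedingung a(0) = 1/2, erhalten wir a(t) = exp(t/2)/2. Das Integral von der Beschleunigung, mit v(0) = 1, ergibt die Geschwindigkeit: v(t) = exp(t/2). Mit v(t) = exp(t/2) und Einsetzen von t = 2*log(2), finden wir v = 2.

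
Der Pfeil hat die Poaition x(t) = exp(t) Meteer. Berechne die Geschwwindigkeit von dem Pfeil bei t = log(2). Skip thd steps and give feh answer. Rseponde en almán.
v(log(2)) = 2.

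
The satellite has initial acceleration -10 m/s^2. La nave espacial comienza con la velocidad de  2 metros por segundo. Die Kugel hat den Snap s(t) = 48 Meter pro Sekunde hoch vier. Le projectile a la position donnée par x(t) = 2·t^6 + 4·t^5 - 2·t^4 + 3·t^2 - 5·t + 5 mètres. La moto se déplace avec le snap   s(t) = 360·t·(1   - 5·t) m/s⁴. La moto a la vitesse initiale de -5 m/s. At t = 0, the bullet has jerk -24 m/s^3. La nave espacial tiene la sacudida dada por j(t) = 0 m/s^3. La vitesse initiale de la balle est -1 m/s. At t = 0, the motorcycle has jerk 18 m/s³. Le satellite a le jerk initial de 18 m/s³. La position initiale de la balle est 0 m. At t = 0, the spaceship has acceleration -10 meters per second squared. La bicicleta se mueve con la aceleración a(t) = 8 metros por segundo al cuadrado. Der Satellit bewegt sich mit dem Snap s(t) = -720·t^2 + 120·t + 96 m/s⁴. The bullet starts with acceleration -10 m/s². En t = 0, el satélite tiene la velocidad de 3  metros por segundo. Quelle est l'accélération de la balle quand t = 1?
Pour résoudre ceci, nous devons prendre 2 primitives de notre équation du snap s(t) = 48. En prenant ∫s(t)dt et en appliquant j(0) = -24, nous trouvons j(t) = 48·t - 24. La primitive du jerk, avec a(0) = -10, donne l'accélération: a(t) = 24·t^2 - 24·t - 10. De l'équation de l'accélération a(t) = 24·t^2 - 24·t - 10, nous substituons t = 1 pour obtenir a = -10.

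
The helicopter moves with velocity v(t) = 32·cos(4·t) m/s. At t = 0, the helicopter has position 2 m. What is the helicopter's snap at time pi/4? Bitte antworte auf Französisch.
En partant de la vitesse v(t) = 32·cos(4·t), nous prenons 3 dérivées. En prenant d/dt de v(t), nous trouvons a(t) = -128·sin(4·t). La dérivée de l'accélération donne le jerk: j(t) = -512·cos(4·t). En prenant d/dt de j(t), nous trouvons s(t) = 2048·sin(4·t). De l'équation du snap s(t) = 2048·sin(4·t), nous substituons t = pi/4 pour obtenir s = 0.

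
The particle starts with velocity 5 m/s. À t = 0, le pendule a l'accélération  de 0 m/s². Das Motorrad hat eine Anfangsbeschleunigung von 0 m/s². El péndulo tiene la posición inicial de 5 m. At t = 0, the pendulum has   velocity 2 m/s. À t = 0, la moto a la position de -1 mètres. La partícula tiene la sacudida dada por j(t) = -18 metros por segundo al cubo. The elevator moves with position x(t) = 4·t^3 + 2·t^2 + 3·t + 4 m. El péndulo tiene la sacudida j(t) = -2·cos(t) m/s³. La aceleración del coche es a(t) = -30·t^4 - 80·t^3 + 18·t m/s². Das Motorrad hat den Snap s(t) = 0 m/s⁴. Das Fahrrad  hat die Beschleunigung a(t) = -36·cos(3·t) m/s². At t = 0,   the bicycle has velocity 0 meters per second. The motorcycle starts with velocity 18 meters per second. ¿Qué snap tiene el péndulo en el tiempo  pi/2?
Debemos derivar nuestra ecuación de la sacudida j(t) = -2·cos(t) 1 vez. Derivando la sacudida, obtenemos el snap: s(t) = 2·sin(t). De la ecuación del snap s(t) = 2·sin(t), sustituimos t = pi/2 para obtener s = 2.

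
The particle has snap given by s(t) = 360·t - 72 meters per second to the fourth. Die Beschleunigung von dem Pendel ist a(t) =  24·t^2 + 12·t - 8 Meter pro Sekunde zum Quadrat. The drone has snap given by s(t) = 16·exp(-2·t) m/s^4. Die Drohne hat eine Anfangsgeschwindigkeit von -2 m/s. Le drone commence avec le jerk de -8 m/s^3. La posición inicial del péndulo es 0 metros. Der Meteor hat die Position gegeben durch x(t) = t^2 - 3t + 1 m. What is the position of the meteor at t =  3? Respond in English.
Using x(t) = t^2 - 3·t + 1 and substituting t = 3, we find x = 1.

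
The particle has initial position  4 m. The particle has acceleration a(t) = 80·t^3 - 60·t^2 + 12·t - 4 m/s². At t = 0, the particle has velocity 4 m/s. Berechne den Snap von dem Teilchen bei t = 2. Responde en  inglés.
To solve this, we need to take 2 derivatives of our acceleration equation a(t) = 80·t^3 - 60·t^2 + 12·t - 4. Differentiating acceleration, we get jerk: j(t) = 240·t^2 - 120·t + 12. Taking d/dt of j(t), we find s(t) = 480·t - 120. Using s(t) = 480·t - 120 and substituting t = 2, we find s = 840.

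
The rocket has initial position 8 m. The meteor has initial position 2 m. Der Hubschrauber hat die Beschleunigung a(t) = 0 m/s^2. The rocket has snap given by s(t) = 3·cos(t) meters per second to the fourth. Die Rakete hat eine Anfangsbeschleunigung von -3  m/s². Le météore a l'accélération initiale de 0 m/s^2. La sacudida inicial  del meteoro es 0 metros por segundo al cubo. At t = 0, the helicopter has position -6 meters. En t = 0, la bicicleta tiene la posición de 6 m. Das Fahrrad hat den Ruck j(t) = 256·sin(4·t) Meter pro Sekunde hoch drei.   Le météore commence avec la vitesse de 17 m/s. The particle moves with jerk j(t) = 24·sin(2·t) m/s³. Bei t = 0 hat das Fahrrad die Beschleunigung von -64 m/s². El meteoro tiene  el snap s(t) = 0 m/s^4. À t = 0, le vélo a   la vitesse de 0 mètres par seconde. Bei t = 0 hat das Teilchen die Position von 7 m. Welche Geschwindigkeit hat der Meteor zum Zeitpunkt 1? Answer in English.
Starting from snap s(t) = 0, we take 3 integrals. Finding the antiderivative of s(t) and using j(0) = 0: j(t) = 0. The antiderivative of jerk, with a(0) = 0, gives acceleration: a(t) = 0. Integrating acceleration and using the initial condition v(0) = 17, we get v(t) = 17. From the given velocity equation v(t) = 17, we substitute t = 1 to get v = 17.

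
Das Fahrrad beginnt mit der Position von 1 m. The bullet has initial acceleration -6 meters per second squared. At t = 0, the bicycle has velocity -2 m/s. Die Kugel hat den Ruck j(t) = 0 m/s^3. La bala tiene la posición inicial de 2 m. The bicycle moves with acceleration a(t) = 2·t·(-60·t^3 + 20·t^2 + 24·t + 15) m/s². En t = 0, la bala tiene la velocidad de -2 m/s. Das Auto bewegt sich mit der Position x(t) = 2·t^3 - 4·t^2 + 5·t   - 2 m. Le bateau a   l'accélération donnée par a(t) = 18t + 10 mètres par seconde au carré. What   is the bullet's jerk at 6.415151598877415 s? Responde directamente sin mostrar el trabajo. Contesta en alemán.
Die Antwort ist 0.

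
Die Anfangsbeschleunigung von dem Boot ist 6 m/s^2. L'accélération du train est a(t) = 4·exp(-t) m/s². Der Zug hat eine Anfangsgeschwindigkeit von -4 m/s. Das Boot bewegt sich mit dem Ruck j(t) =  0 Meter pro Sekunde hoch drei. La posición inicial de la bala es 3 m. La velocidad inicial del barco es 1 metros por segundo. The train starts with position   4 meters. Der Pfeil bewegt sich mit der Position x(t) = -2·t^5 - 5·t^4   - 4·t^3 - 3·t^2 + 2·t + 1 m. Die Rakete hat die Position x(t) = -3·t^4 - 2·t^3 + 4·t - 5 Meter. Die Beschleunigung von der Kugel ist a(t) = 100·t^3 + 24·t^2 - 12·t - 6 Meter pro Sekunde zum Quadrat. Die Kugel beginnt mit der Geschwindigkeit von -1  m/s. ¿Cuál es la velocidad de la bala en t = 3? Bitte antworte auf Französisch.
En partant de l'accélération a(t) = 100·t^3 + 24·t^2 - 12·t - 6, nous prenons 1 intégrale. En prenant ∫a(t)dt et en appliquant v(0) = -1, nous trouvons v(t) = 25·t^4 + 8·t^3 - 6·t^2 - 6·t - 1. Nous avons la vitesse v(t) = 25·t^4 + 8·t^3 - 6·t^2 - 6·t - 1. En substituant t = 3: v(3) = 2168.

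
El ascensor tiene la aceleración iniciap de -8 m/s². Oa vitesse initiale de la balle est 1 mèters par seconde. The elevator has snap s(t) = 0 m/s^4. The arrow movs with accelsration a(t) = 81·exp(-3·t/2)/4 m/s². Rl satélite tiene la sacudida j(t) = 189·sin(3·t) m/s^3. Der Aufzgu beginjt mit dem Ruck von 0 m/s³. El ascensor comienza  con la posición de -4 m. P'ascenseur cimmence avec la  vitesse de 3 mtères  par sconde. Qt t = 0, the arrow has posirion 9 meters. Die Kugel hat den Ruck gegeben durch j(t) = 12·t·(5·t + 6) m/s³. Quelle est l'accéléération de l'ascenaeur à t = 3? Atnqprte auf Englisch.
Starting from snap s(t) = 0, we take 2 antiderivatives. The integral of snap is jerk. Using j(0) = 0, we get j(t) = 0. The antiderivative of jerk is acceleration. Using a(0) = -8, we get a(t) = -8. Using a(t) = -8 and substituting t = 3, we find a = -8.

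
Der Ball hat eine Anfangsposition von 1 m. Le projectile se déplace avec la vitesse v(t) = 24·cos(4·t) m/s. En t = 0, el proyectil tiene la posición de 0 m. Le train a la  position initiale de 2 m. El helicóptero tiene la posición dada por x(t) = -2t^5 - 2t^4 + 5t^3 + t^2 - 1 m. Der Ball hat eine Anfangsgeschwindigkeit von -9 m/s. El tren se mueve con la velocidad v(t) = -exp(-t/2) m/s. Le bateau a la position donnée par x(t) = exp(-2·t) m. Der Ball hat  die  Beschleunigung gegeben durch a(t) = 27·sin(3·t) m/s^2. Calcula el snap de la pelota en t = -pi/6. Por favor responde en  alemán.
Um dies zu lösen, müssen wir 2 Ableitungen unserer Gleichung für die Beschleunigung a(t) = 27·sin(3·t) nehmen. Die Ableitung von der Beschleunigung ergibt den Ruck: j(t) = 81·cos(3·t). Mit d/dt von j(t) finden wir s(t) = -243·sin(3·t). Wir haben den Snap s(t) = -243·sin(3·t). Durch Einsetzen von t = -pi/6: s(-pi/6) = 243.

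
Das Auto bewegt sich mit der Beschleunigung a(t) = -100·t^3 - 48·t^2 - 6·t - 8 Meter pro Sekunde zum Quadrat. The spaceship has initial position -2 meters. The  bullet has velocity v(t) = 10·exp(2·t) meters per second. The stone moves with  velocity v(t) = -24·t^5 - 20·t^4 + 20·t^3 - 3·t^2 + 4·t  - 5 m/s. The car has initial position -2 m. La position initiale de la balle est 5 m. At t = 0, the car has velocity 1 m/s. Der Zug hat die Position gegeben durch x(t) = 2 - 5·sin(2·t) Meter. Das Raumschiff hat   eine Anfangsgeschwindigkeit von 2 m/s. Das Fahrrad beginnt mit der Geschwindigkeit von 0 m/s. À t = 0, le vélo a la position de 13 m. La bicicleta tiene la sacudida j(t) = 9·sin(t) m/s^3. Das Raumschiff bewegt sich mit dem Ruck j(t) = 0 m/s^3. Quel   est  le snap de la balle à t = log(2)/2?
Pour résoudre ceci, nous devons prendre 3 dérivées de notre équation de la vitesse v(t) = 10·exp(2·t). En dérivant la vitesse, nous obtenons l'accélération: a(t) = 20·exp(2·t). En dérivant l'accélération, nous obtenons le jerk: j(t) = 40·exp(2·t). En prenant d/dt de j(t), nous trouvons s(t) = 80·exp(2·t). Nous avons le snap s(t) = 80·exp(2·t). En substituant t = log(2)/2: s(log(2)/2) = 160.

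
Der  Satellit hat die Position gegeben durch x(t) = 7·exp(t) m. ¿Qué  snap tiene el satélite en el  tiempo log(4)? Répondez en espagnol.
Para resolver esto, necesitamos tomar 4 derivadas de nuestra ecuación de la posición x(t) = 7·exp(t). Derivando la posición, obtenemos la velocidad: v(t) = 7·exp(t). La derivada de la velocidad da la aceleración: a(t) = 7·exp(t). Derivando la aceleración, obtenemos la sacudida: j(t) = 7·exp(t). Tomando d/dt de j(t), encontramos s(t) = 7·exp(t). Tenemos el snap s(t) = 7·exp(t). Sustituyendo t = log(4): s(log(4)) = 28.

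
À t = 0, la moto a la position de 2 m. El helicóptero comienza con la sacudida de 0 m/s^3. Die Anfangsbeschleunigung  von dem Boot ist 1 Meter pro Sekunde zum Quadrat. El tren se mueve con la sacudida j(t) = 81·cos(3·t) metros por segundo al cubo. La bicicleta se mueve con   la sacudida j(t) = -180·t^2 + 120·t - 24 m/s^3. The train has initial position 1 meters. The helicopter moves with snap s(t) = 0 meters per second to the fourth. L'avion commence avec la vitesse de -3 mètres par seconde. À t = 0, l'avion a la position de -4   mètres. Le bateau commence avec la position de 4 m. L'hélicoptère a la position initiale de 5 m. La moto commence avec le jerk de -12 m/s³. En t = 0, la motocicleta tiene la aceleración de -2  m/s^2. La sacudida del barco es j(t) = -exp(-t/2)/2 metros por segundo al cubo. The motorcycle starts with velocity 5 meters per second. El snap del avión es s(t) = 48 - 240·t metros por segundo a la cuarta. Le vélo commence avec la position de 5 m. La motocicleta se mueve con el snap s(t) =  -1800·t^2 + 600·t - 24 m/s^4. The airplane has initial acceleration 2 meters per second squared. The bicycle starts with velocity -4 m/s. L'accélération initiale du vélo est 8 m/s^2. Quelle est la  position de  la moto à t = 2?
En partant du snap s(t) = -1800·t^2 + 600·t - 24, nous prenons 4 intégrales. La primitive du snap est le jerk. En utilisant j(0) = -12, nous obtenons j(t) = -600·t^3 + 300·t^2 - 24·t - 12. La primitive du jerk est l'accélération. En utilisant a(0) = -2, nous obtenons a(t) = -150·t^4 + 100·t^3 - 12·t^2 - 12·t - 2. En prenant ∫a(t)dt et en appliquant v(0) = 5, nous trouvons v(t) = -30·t^5 + 25·t^4 - 4·t^3 - 6·t^2 - 2·t + 5. L'intégrale de la vitesse est la position. En utilisant x(0) = 2, nous obtenons x(t) = -5·t^6 + 5·t^5 - t^4 - 2·t^3 - t^2 + 5·t + 2. De l'équation de la position x(t) = -5·t^6 + 5·t^5 - t^4 - 2·t^3 - t^2 + 5·t + 2, nous substituons t = 2 pour obtenir x = -184.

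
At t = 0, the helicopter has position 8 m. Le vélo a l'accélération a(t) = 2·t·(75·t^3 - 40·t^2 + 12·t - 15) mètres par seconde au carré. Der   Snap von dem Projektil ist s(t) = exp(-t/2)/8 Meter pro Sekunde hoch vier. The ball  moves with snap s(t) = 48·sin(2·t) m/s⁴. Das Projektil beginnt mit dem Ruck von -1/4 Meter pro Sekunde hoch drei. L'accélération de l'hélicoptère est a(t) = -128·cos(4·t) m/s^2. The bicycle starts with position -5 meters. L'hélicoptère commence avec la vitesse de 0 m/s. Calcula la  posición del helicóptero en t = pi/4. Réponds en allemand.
Wir müssen unsere Gleichung für die Beschleunigung a(t) = -128·cos(4·t) 2-mal integrieren. Durch Integration von der Beschleunigung und Verwendung der Anfangsbedingung v(0) = 0, erhalten wir v(t) = -32·sin(4·t). Durch Integration von der Geschwindigkeit und Verwendung der Anfangsbedingung x(0) = 8, erhalten wir x(t) = 8·cos(4·t). Mit x(t) = 8·cos(4·t) und Einsetzen von t = pi/4, finden wir x = -8.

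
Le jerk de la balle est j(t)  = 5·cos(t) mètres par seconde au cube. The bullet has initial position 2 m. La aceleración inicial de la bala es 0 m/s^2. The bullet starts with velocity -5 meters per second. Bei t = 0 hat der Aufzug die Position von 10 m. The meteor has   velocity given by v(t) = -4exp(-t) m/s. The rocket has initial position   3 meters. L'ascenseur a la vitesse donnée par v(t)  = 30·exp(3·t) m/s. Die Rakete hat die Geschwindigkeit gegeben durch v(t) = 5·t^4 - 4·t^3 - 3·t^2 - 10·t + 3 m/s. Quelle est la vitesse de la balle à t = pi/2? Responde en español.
Debemos encontrar la antiderivada de nuestra ecuación de la sacudida j(t) = 5·cos(t) 2 veces. Tomando ∫j(t)dt y aplicando a(0) = 0, encontramos a(t) = 5·sin(t). La integral de la aceleración es la velocidad. Usando v(0) = -5, obtenemos v(t) = -5·cos(t). De la ecuación de la velocidad v(t) = -5·cos(t), sustituimos t = pi/2 para obtener v = 0.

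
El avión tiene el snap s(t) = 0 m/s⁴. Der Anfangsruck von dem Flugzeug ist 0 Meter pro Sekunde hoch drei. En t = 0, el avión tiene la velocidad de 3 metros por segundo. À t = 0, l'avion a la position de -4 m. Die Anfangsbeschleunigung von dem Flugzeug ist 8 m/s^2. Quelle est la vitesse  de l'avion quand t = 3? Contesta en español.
Para resolver esto, necesitamos tomar 3 integrales de nuestra ecuación del snap s(t) = 0. La antiderivada del snap, con j(0) = 0, da la sacudida: j(t) = 0. Integrando la sacudida y usando la condición inicial a(0) = 8, obtenemos a(t) = 8. Integrando la aceleración y usando la condición inicial v(0) = 3, obtenemos v(t) = 8·t + 3. De la ecuación de la velocidad v(t) = 8·t + 3, sustituimos t = 3 para obtener v = 27.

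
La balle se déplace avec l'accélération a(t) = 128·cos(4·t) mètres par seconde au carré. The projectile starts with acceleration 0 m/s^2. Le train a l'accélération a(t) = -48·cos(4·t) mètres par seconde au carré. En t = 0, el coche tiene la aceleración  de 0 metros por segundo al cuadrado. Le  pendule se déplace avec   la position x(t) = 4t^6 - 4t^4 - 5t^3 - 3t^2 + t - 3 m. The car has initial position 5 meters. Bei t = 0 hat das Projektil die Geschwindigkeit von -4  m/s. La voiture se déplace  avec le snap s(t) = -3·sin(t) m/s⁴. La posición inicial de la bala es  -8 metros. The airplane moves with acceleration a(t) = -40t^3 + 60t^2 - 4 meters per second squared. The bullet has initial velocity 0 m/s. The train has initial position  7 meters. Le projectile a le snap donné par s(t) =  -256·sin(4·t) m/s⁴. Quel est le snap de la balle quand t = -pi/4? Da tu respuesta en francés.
Nous devons dériver notre équation de l'accélération a(t) = 128·cos(4·t) 2 fois. En dérivant l'accélération, nous obtenons le jerk: j(t) = -512·sin(4·t). La dérivée du jerk donne le snap: s(t) = -2048·cos(4·t). De l'équation du snap s(t) = -2048·cos(4·t), nous substituons t = -pi/4 pour obtenir s = 2048.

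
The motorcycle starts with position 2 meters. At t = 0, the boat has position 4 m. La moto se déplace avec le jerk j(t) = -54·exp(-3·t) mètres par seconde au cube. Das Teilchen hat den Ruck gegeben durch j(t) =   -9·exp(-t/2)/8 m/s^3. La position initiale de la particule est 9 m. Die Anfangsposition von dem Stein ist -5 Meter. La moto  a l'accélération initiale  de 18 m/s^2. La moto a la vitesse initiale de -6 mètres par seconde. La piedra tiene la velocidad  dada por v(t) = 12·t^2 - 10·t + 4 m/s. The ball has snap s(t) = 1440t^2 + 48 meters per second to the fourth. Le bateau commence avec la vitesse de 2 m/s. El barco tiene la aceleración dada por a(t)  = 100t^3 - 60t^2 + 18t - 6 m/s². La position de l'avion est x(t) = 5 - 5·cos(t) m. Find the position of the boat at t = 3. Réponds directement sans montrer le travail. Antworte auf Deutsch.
Bei t = 3, x = 874.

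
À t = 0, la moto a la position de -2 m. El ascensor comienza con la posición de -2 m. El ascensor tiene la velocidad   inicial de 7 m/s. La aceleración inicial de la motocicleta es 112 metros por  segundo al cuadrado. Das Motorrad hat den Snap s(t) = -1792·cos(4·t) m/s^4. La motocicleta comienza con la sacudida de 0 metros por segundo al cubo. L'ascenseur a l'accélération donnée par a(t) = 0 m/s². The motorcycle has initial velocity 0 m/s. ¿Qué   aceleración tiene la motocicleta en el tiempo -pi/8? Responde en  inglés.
To find the answer, we compute 2 integrals of s(t) = -1792·cos(4·t). Integrating snap and using the initial condition j(0) = 0, we get j(t) = -448·sin(4·t). Taking ∫j(t)dt and applying a(0) = 112, we find a(t) = 112·cos(4·t). Using a(t) = 112·cos(4·t) and substituting t = -pi/8, we find a = 0.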